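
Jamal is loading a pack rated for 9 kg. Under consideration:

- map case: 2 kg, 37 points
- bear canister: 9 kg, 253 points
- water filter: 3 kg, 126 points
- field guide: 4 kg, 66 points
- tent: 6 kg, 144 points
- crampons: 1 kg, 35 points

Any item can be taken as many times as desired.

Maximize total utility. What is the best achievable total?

Taking 3×water filter: 9 kg used, 378 in utility.
Every other selection either busts 9 kg or fails to beat 378.

378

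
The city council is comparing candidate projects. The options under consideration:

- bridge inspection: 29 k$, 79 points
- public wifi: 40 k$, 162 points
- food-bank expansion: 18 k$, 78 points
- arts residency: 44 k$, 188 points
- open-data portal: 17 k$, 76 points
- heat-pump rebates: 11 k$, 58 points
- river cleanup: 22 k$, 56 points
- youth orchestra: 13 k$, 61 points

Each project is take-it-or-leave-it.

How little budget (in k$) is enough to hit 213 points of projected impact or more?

Look for the lowest-budget combination reaching 213.
food-bank expansion + open-data portal + youth orchestra: 215 projected impact at 48 k$.
Below 48 k$ the best achievable stays under 213.

48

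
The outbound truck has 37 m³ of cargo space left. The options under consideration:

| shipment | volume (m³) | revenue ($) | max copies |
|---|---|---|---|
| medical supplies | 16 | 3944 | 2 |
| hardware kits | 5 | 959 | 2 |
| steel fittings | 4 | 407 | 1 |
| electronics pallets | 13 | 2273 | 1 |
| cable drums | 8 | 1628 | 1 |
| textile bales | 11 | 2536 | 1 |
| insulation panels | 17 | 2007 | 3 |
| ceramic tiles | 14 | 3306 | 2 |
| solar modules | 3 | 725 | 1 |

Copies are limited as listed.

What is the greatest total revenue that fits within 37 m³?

8847

Ranking by ratio (revenue/m³): medical supplies 246.50, solar modules 241.67, ceramic tiles 236.14.
Taking the top-ratio shipments first gives 2×medical supplies + solar modules for 8613 (35 m³).
Dropping solar modules frees 3 m³; slotting in hardware kits (5 m³) lifts the total to 8847 at 37 m³.
That's the maximum — no swap from here does better than 8847.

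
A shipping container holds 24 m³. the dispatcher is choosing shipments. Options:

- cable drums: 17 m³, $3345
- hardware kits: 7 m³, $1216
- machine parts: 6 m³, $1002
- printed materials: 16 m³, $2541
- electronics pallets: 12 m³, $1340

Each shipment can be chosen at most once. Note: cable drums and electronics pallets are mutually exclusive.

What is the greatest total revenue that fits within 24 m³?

Taking cable drums + hardware kits: 24 m³ used, 4561 in revenue.
An exhaustive check of the 32 subsets confirms 4561.

4561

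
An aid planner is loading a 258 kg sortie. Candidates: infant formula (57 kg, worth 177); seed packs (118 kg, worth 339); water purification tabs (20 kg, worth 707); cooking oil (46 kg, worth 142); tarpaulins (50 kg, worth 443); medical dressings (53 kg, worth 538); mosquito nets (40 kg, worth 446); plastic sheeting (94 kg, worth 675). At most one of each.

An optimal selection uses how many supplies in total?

5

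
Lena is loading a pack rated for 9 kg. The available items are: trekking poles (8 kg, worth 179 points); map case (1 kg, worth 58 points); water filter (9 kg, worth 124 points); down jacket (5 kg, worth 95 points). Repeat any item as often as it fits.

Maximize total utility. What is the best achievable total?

By utility per kg: map case 58.00, trekking poles 22.38, down jacket 19.00 lead.
Best packing: 9×map case — 9 kg, 522 total.
Every other selection either busts 9 kg or fails to beat 522.

522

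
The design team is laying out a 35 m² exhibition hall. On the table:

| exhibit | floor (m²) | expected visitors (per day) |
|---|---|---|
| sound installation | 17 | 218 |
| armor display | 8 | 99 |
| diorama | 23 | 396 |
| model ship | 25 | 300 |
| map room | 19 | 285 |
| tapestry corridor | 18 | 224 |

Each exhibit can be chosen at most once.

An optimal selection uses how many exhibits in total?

The maximum expected visitors within 35 m² is 495.
armor display + diorama hits 495 at 31 m².
Every optimal selection uses 2 exhibits.

2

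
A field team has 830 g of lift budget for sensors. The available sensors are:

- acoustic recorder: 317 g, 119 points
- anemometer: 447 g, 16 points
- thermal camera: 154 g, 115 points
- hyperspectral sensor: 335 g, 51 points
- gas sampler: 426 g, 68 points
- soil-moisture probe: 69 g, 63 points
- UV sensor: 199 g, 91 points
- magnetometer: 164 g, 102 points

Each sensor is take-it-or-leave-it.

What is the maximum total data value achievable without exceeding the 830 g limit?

399

A density-first pass picks thermal camera + soil-moisture probe + UV sensor + magnetometer — 371 at 586 g.
The 199 g tied up in UV sensor is better spent on acoustic recorder — total rises to 399 (704 g).
Runner-up acoustic recorder + thermal camera + soil-moisture probe + UV sensor tops out at 388.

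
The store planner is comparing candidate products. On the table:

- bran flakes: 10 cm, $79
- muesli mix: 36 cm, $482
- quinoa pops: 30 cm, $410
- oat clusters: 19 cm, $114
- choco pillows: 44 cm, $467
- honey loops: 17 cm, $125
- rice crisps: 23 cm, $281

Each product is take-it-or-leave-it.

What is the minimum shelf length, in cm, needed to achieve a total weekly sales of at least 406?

Need the lightest bundle worth ≥ 406.
quinoa pops reaches 410 using 30 cm.
Any bundle with less than 30 cm falls short of 406.

30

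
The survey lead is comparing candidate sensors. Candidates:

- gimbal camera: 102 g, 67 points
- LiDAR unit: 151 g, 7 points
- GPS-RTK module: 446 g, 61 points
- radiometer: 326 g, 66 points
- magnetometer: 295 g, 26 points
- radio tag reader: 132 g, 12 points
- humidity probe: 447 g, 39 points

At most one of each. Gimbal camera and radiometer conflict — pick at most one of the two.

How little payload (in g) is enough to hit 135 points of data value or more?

Need the lightest bundle worth ≥ 135.
gimbal camera + GPS-RTK module + radio tag reader reaches 140 using 680 g.
Any bundle with less than 680 g falls short of 135.

680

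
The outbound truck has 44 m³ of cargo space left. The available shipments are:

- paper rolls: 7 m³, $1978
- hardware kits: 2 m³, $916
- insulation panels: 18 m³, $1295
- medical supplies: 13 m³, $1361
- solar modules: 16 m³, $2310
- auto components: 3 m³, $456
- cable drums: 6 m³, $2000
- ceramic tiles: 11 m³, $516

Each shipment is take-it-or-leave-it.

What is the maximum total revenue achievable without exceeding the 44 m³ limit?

A density-first pass picks paper rolls + hardware kits + solar modules + auto components + cable drums — 7660 at 34 m³.
The 3 m³ tied up in auto components is better spent on medical supplies — total rises to 8565 (44 m³).
Every other selection either busts 44 m³ or fails to beat 8565.

8565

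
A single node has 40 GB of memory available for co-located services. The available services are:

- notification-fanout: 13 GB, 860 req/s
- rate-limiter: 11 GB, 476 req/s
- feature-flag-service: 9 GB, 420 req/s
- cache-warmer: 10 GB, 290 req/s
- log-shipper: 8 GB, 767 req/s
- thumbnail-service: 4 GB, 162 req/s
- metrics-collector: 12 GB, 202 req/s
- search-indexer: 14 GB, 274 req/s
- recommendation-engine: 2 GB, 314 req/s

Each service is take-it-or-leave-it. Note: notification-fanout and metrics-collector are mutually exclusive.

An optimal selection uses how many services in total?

Best achievable throughput is 2579.
For example notification-fanout + rate-limiter + log-shipper + thumbnail-service + recommendation-engine achieves it, using 38 GB.
All optima have 5 services.

5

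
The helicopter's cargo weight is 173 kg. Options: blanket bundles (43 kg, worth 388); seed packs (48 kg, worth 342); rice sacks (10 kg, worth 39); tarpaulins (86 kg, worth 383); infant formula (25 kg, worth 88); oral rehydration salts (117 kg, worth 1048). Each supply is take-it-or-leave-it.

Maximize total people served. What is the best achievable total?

1475

Best packing: blanket bundles + rice sacks + oral rehydration salts — 170 kg, 1475 total.
Nothing else within 173 kg beats 1475.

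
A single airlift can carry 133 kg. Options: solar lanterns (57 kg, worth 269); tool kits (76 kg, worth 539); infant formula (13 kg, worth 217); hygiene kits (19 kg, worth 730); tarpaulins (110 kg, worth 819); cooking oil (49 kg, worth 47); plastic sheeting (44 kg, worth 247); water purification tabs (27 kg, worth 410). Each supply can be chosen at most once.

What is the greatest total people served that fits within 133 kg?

A density-first pass picks infant formula + hygiene kits + plastic sheeting + water purification tabs — 1604 at 103 kg.
The 57 kg tied up in infant formula and plastic sheeting is better spent on tool kits — total rises to 1679 (122 kg).
The closest alternative, solar lanterns + infant formula + hygiene kits + water purification tabs, reaches only 1626.

1679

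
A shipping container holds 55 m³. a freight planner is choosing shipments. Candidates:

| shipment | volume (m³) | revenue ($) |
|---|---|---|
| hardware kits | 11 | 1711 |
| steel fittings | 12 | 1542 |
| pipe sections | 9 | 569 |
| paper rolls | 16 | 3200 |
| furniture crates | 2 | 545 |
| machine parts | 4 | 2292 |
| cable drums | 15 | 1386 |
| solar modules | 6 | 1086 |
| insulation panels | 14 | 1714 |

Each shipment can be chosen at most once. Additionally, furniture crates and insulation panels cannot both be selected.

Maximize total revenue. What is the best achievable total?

10376

Density check — machine parts 573.00, furniture crates 272.50, paper rolls 200.00, solar modules 181.00 are the best per m³.
Taking hardware kits + steel fittings + paper rolls + furniture crates + machine parts + solar modules: 51 m³ used, 10376 in revenue.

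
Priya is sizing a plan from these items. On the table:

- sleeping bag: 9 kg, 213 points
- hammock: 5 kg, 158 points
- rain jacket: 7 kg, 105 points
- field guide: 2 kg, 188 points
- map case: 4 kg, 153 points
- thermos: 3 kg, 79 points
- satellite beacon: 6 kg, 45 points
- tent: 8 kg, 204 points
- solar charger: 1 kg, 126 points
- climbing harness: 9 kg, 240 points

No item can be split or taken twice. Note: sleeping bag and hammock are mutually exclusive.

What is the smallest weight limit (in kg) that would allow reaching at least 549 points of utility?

11

Need the lightest bundle worth ≥ 549.
hammock + field guide + thermos + solar charger: 551 utility at 11 kg.
No combination under 11 kg hits 549.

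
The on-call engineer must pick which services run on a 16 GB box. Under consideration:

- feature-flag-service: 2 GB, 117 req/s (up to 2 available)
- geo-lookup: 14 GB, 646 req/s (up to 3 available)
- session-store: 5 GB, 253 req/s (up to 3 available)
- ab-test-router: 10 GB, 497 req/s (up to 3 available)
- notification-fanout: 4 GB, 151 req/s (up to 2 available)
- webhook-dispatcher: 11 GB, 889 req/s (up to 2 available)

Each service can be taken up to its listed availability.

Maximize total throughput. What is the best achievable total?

Taking the top-ratio services first gives 2×feature-flag-service + webhook-dispatcher for 1123 (15 GB).
The 4 GB tied up in 2×feature-flag-service is better spent on session-store — total rises to 1142 (16 GB).
Nothing else within 16 GB beats 1142.

1142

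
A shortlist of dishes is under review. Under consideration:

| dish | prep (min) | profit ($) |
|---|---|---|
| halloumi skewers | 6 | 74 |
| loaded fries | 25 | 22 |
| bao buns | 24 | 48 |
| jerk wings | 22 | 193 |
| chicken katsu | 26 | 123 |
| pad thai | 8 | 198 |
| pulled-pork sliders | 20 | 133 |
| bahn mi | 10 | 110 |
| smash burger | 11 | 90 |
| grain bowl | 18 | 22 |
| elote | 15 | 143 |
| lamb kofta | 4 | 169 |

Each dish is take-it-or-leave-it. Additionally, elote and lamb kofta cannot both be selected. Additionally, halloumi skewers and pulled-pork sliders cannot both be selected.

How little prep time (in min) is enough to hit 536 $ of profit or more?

28

Minimise min subject to total profit ≥ 536.
halloumi skewers + pad thai + bahn mi + lamb kofta reaches 551 using 28 min.
Any bundle with less than 28 min falls short of 536.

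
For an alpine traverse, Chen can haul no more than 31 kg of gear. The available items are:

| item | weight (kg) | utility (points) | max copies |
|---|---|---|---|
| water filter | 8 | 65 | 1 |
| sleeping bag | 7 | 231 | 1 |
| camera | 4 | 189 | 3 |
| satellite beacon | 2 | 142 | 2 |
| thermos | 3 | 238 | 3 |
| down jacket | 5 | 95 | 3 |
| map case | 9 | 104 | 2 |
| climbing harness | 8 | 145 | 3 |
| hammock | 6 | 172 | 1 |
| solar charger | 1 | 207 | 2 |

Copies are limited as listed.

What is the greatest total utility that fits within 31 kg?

2021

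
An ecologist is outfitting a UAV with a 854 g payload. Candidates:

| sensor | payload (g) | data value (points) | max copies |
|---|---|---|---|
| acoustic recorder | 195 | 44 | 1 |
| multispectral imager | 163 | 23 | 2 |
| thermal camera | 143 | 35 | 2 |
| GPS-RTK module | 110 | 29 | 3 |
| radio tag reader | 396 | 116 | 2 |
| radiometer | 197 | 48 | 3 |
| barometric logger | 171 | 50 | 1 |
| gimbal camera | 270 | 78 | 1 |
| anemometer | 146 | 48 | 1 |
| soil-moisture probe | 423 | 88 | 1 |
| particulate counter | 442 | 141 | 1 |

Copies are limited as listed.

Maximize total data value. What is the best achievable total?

Filling by ratio: barometric logger + anemometer + particulate counter for 239, with 95 g left unused.
Replace barometric logger and anemometer with radio tag reader: the trade gains 18 net, giving 257 at 838 g.
No other feasible combination exceeds 257.

257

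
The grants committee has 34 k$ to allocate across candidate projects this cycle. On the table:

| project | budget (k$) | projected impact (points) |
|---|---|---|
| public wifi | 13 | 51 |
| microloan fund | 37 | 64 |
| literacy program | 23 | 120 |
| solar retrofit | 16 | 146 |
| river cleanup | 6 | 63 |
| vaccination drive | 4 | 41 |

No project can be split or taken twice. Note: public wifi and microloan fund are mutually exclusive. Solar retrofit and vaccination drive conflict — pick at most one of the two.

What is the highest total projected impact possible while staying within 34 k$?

Literacy program + river cleanup + vaccination drive uses 33 of the 34 k$ and totals 224.

224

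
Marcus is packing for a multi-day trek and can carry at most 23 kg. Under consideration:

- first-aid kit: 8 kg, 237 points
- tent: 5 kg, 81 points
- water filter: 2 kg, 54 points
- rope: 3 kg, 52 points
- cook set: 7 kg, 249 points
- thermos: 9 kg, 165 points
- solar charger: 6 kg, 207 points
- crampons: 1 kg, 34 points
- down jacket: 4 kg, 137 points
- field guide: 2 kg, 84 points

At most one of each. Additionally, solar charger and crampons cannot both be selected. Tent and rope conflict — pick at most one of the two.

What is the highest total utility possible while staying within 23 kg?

777

Density check — field guide 42.00, cook set 35.57, solar charger 34.50, down jacket 34.25 are the best per kg.
Best packing: first-aid kit + cook set + solar charger + field guide — 23 kg, 777 total.
Nothing else feasible within 23 kg beats 777.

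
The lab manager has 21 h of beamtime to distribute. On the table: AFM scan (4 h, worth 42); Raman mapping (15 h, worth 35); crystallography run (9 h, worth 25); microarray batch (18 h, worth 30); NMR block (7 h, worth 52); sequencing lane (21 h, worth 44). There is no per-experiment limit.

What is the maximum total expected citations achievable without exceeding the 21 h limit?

Taking 5×AFM scan: 20 h used, 210 in expected citations.

210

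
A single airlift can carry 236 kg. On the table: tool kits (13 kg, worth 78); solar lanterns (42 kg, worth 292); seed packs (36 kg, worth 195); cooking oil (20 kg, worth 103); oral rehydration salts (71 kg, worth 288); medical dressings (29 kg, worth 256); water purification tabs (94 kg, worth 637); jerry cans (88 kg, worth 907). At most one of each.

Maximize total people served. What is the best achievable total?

1903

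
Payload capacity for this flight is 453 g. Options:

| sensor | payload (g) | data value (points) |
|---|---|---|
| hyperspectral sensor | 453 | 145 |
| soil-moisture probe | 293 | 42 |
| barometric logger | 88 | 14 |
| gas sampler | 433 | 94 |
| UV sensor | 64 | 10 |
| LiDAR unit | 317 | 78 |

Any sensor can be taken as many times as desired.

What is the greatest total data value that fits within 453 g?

Ranking by ratio (data value/g): hyperspectral sensor 0.32, LiDAR unit 0.25, gas sampler 0.22, barometric logger 0.16.
Best packing: hyperspectral sensor — 453 g, 145 total.
Nothing else within 453 g beats 145.

145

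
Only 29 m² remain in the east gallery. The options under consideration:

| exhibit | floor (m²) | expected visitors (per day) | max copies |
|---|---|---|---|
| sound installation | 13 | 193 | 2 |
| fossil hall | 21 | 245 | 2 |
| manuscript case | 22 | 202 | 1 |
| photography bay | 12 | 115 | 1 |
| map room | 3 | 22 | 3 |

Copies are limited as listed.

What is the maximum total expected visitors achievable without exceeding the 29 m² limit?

Density check — sound installation 14.85, fossil hall 11.67, photography bay 9.58, manuscript case 9.18 are the best per m².
Best packing: 2×sound installation + map room — 29 m², 408 total.
That's the maximum — no swap from here does better than 408.

408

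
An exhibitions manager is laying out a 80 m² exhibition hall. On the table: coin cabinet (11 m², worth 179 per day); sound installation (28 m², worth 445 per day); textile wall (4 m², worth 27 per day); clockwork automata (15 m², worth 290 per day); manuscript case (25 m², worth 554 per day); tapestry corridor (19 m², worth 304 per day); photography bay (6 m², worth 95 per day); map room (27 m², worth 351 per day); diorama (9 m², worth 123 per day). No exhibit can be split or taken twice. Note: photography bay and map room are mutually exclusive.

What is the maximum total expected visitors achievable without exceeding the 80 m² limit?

1468

Greedy by ratio would take coin cabinet + textile wall + clockwork automata + manuscript case + tapestry corridor + photography bay: 80 m² used, total 1449.
The 29 m² tied up in textile wall and tapestry corridor and photography bay is better spent on sound installation — total rises to 1468 (79 m²).
That's the maximum — no feasible swap from here does better than 1468.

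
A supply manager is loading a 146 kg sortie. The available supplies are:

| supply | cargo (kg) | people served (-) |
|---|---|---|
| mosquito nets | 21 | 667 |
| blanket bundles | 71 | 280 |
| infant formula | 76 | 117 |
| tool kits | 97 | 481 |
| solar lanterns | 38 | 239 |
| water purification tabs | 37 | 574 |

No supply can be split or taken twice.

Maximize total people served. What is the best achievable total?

1521

Filling by ratio: mosquito nets + solar lanterns + water purification tabs for 1480, with 50 kg left unused.
The 38 kg tied up in solar lanterns is better spent on blanket bundles — total rises to 1521 (129 kg).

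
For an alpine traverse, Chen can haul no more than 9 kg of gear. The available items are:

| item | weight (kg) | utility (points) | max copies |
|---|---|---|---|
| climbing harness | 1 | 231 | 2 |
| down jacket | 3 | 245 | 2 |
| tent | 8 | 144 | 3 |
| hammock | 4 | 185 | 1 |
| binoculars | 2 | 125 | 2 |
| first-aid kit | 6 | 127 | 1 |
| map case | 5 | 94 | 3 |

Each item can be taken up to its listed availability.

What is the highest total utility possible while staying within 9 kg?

Density check — climbing harness 231.00, down jacket 81.67, binoculars 62.50 are the best per kg.
Filling by ratio: 2×climbing harness + 2×down jacket for 952, with 1 kg left unused.
Dropping down jacket frees 3 kg; slotting in 2×binoculars (4 kg) lifts the total to 957 at 9 kg.
Nothing else within 9 kg beats 957.

957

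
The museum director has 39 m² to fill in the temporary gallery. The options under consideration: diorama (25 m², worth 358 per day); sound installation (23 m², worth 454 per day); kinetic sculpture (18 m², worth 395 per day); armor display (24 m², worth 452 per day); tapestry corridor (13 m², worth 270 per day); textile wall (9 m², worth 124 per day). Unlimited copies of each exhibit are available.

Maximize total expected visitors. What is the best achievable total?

810

By expected visitors per m²: kinetic sculpture 21.94, tapestry corridor 20.77, sound installation 19.74 lead.
A density-first pass picks 2×kinetic sculpture — 790 at 36 m².
Dropping 2×kinetic sculpture frees 36 m²; slotting in 3×tapestry corridor (39 m²) lifts the total to 810 at 39 m².
Every other selection either busts 39 m² or fails to beat 810.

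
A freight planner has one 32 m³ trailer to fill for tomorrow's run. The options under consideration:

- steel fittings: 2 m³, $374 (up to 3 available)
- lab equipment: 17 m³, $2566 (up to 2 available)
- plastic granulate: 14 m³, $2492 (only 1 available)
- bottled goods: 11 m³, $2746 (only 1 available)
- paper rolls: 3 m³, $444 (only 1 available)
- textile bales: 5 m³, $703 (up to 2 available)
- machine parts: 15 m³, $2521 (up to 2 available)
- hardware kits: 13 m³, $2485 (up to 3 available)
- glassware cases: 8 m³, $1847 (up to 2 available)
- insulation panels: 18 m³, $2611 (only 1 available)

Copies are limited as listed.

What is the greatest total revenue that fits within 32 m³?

By revenue per m³: bottled goods 249.64, glassware cases 230.88, hardware kits 191.15, steel fittings 187.00 lead.
A density-first pass picks 2×steel fittings + bottled goods + 2×glassware cases — 7188 at 31 m³.
Replace steel fittings with paper rolls: the trade gains 70 net, giving 7258 at 32 m³.

7258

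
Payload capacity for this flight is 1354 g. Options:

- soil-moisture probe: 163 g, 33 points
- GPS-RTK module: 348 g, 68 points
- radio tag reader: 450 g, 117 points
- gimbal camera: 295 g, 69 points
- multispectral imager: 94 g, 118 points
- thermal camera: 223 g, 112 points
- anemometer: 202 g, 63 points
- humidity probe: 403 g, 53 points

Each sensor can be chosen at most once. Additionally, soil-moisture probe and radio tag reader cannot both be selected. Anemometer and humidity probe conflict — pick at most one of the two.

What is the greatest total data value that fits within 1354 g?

479

Density check — multispectral imager 1.26, thermal camera 0.50, anemometer 0.31, radio tag reader 0.26 are the best per g.
Radio tag reader + gimbal camera + multispectral imager + thermal camera + anemometer uses 1264 of the 1354 g and totals 479.
The closest alternative, GPS-RTK module + radio tag reader + multispectral imager + thermal camera + anemometer, reaches only 478.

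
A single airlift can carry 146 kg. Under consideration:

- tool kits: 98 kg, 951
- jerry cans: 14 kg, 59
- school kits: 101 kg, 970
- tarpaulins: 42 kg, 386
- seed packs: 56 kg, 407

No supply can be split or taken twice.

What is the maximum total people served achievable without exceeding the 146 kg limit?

1356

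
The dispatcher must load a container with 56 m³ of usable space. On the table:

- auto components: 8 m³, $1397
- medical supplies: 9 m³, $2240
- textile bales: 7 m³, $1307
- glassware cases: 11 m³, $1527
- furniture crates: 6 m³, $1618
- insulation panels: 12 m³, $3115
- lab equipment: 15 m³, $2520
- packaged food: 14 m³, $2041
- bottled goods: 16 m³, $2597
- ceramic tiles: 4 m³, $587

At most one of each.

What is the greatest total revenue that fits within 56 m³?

11718

By revenue per m³: furniture crates 269.67, insulation panels 259.58, medical supplies 248.89 lead.
The ratio heuristic lands on auto components + medical supplies + textile bales + furniture crates + insulation panels + ceramic tiles (10264) but leaves 10 m³ idle.
The 4 m³ tied up in ceramic tiles is better spent on packaged food — total rises to 11718 (56 m³).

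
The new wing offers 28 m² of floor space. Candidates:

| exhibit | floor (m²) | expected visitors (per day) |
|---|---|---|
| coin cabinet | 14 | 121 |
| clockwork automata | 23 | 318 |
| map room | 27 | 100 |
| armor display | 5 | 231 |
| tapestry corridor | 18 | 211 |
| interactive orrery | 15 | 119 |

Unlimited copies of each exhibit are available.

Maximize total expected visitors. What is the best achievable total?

5×armor display uses 25 of the 28 m² and totals 1155.

1155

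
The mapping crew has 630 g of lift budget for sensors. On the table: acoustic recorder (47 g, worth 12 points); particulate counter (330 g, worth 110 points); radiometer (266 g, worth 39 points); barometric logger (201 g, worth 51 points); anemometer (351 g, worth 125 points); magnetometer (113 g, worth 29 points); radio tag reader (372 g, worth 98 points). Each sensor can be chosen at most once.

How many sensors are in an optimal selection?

3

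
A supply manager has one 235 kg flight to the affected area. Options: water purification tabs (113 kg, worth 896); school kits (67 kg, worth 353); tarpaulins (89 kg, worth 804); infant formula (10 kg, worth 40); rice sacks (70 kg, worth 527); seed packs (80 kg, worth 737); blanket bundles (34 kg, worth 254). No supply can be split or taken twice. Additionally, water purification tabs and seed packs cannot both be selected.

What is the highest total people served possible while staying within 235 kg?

1835

The ratio ordering already packs tightly: tarpaulins + infant formula + seed packs + blanket bundles, 213 kg, 1835.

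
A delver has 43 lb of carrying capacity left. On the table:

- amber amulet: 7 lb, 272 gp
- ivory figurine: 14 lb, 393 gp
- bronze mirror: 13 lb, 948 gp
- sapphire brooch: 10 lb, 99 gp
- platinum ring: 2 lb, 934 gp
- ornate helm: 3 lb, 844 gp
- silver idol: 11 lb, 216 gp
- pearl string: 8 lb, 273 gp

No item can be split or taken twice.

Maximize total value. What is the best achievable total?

Density check — platinum ring 467.00, ornate helm 281.33, bronze mirror 72.92, amber amulet 38.86 are the best per lb.
A density-first pass picks amber amulet + bronze mirror + sapphire brooch + platinum ring + ornate helm + pearl string — 3370 at 43 lb.
Replace amber amulet and sapphire brooch with ivory figurine: the trade gains 22 net, giving 3392 at 40 lb.
Runner-up amber amulet + ivory figurine + bronze mirror + platinum ring + ornate helm tops out at 3391.

3392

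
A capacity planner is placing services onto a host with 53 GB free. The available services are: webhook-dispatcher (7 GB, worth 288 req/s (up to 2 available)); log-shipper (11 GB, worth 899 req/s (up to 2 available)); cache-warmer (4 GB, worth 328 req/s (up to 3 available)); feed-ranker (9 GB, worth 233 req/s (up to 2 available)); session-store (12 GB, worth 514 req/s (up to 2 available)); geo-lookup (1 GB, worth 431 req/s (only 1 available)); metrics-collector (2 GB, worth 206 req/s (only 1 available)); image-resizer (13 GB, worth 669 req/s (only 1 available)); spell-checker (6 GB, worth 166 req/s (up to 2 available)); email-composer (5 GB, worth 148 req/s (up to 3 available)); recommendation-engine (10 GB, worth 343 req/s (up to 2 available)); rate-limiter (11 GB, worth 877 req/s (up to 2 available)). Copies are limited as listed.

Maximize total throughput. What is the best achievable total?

By throughput per GB: geo-lookup 431.00, metrics-collector 103.00, cache-warmer 82.00, log-shipper 81.73 lead.
Taking the top-ratio services first gives 2×log-shipper + 3×cache-warmer + geo-lookup + metrics-collector + email-composer + rate-limiter for 4444 (53 GB).
Dropping cache-warmer and metrics-collector and email-composer frees 11 GB; slotting in rate-limiter (11 GB) lifts the total to 4639 at 53 GB.
That's the maximum — no swap from here does better than 4639.

4639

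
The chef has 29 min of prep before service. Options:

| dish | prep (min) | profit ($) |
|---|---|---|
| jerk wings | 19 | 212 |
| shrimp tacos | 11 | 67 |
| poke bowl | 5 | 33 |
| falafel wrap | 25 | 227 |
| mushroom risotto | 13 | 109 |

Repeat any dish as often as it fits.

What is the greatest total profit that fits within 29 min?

Ranking by ratio (profit/min): jerk wings 11.16, falafel wrap 9.08, mushroom risotto 8.38, poke bowl 6.60.
Best packing: jerk wings + 2×poke bowl — 29 min, 278 total.

278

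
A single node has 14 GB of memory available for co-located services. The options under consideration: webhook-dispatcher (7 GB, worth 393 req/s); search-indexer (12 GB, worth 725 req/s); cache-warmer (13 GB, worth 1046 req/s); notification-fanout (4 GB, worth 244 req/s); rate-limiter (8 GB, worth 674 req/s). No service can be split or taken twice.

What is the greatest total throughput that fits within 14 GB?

1046

Filling by ratio: notification-fanout + rate-limiter for 918, with 2 GB left unused.
Replace notification-fanout and rate-limiter with cache-warmer: the trade gains 128 net, giving 1046 at 13 GB.
Next best is notification-fanout + rate-limiter at 918 (12 GB) — short by 128.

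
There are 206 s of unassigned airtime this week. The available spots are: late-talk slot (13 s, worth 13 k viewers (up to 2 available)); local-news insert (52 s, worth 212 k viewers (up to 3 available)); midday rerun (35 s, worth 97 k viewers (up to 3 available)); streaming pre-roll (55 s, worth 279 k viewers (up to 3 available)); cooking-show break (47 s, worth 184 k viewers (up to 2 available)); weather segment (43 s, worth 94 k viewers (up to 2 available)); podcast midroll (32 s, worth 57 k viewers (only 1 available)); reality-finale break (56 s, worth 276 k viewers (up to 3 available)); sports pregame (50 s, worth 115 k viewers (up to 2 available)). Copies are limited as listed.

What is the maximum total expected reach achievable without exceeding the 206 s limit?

934

Midday rerun + 3×streaming pre-roll uses 200 of the 206 s and totals 934.
That's the maximum — no swap from here does better than 934.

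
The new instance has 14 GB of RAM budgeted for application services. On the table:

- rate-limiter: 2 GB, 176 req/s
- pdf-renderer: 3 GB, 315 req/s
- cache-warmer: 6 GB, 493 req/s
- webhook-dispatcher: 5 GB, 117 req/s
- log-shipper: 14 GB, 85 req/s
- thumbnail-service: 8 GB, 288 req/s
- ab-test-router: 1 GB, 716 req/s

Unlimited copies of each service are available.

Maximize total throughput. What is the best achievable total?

10024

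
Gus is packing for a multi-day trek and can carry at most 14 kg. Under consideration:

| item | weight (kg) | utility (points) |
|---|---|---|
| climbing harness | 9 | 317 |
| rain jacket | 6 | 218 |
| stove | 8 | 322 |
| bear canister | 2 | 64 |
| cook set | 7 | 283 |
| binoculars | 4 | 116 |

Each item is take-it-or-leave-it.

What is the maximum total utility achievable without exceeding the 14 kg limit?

Filling by ratio: rain jacket + cook set for 501, with 1 kg left unused.
Replace cook set with stove: the trade gains 39 net, giving 540 at 14 kg.
An exhaustive check of the 64 subsets confirms 540.

540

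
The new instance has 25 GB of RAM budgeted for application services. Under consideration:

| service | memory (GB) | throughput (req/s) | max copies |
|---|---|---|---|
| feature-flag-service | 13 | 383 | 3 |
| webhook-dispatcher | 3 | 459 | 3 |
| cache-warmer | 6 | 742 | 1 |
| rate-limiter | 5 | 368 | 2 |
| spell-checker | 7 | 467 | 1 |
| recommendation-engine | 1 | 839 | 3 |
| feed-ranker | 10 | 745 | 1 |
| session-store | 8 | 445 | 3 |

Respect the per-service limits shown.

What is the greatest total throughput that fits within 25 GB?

Filling by ratio: 3×webhook-dispatcher + cache-warmer + rate-limiter + 3×recommendation-engine for 5004, with 2 GB left unused.
The 5 GB tied up in rate-limiter is better spent on spell-checker — total rises to 5103 (25 GB).
That's the maximum — no swap from here does better than 5103.

5103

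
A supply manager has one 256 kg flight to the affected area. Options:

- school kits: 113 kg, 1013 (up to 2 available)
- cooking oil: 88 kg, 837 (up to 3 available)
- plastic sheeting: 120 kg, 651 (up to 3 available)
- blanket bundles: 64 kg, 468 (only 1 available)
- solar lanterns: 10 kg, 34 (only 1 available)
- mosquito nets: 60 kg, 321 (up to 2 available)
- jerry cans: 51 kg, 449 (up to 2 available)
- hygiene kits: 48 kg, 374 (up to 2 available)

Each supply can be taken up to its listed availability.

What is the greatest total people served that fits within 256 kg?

2299

Taking the top-ratio supplies first gives 2×cooking oil + solar lanterns + jerry cans for 2157 (237 kg).
Dropping cooking oil and solar lanterns frees 98 kg; slotting in school kits (113 kg) lifts the total to 2299 at 252 kg.
Nothing else within 256 kg beats 2299.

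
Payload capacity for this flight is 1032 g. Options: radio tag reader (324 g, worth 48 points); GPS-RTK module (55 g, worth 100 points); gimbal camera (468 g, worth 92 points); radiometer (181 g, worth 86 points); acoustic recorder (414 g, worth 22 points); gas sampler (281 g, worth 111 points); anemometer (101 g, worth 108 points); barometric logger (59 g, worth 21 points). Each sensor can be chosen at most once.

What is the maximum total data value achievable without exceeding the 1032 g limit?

474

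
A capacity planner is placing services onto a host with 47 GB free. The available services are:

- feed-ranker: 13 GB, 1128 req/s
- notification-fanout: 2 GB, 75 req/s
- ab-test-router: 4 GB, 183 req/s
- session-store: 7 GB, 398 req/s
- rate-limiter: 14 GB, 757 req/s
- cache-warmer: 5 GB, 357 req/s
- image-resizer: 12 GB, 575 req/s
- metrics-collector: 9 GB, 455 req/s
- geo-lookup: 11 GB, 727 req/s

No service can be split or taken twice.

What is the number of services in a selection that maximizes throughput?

5

Optimal total is 3152.
One optimal bundle: feed-ranker + ab-test-router + rate-limiter + cache-warmer + geo-lookup (47 GB).
Any selection reaching 3152 contains exactly 5 services.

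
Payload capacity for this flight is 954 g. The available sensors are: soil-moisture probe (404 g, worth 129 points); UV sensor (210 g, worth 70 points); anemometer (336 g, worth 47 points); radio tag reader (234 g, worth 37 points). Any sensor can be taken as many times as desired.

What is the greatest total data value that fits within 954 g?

280

4×UV sensor uses 840 of the 954 g and totals 280.
Every other selection either busts 954 g or fails to beat 280.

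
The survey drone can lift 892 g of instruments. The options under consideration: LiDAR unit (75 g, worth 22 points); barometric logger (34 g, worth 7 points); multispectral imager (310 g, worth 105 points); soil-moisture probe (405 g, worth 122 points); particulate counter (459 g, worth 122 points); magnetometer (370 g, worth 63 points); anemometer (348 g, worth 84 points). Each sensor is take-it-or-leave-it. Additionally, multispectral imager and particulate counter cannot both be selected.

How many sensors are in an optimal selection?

Best achievable data value is 256.
For example LiDAR unit + barometric logger + multispectral imager + soil-moisture probe achieves it, using 824 g.
Every optimal selection uses 4 sensors.

4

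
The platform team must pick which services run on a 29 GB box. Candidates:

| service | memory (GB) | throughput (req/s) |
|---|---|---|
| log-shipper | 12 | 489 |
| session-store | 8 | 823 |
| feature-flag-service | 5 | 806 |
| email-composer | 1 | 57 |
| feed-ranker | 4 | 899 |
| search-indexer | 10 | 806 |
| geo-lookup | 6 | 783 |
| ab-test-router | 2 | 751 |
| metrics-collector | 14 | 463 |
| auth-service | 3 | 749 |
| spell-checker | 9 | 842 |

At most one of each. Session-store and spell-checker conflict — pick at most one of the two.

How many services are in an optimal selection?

Optimal total is 4868.
session-store + feature-flag-service + email-composer + feed-ranker + geo-lookup + ab-test-router + auth-service hits 4868 at 29 GB.
Any selection reaching 4868 contains exactly 7 services.

7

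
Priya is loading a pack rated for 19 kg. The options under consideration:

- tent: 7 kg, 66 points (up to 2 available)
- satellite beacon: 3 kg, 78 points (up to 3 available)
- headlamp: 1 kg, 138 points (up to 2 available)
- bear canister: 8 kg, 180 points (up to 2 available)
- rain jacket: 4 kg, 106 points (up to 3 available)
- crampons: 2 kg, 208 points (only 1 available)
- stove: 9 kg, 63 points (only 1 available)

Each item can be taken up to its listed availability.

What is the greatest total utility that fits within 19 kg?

The ratio ordering already packs tightly: satellite beacon + 2×headlamp + 3×rain jacket + crampons, 19 kg, 880.

880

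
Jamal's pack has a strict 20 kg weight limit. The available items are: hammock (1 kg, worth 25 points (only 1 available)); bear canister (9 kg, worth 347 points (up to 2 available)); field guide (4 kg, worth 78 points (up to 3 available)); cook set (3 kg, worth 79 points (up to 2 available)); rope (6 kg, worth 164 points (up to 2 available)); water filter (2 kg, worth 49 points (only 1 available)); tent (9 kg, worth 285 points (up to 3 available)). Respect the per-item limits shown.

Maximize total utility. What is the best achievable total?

Filling by ratio: hammock + 2×bear canister for 719, with 1 kg left unused.
Dropping hammock frees 1 kg; slotting in water filter (2 kg) lifts the total to 743 at 20 kg.

743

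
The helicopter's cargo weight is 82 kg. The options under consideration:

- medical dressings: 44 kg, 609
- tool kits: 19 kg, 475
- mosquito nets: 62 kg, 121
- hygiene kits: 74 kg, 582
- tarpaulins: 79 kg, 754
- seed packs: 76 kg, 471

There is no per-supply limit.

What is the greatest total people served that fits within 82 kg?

1900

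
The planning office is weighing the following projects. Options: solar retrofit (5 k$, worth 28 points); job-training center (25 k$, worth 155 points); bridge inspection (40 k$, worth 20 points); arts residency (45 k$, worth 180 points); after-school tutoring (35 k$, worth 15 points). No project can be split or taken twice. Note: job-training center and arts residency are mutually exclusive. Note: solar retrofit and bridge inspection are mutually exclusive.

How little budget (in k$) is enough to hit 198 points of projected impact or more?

50

Need the lightest bundle worth ≥ 198.
Taking solar retrofit + arts residency gives 208 (≥ 198) for 50 k$.
Below 50 k$ the best achievable stays under 198.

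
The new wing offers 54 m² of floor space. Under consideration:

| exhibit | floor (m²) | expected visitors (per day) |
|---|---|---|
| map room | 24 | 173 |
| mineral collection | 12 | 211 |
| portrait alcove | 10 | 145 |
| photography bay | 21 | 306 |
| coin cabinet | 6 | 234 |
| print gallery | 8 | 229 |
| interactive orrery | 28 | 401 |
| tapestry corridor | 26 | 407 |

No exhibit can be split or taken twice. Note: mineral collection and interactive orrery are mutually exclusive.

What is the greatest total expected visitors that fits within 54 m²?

1081

Taking mineral collection + coin cabinet + print gallery + tapestry corridor: 52 m² used, 1081 in expected visitors.
Next best is portrait alcove + coin cabinet + print gallery + tapestry corridor at 1015 (50 m²) — short by 66.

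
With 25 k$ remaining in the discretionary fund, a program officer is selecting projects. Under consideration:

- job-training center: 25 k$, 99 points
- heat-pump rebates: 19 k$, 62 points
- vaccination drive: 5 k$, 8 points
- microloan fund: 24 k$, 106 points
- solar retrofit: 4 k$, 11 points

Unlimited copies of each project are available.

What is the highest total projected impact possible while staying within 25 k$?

106

Microloan fund uses 24 of the 25 k$ and totals 106.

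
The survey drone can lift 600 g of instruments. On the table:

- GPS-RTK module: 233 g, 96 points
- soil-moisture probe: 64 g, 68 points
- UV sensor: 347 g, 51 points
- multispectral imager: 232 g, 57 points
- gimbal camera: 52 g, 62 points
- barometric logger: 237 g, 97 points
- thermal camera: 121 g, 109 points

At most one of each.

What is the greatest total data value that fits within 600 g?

Taking the top-ratio sensors first gives GPS-RTK module + soil-moisture probe + gimbal camera + thermal camera for 335 (470 g).
Replace GPS-RTK module with barometric logger: the trade gains 1 net, giving 336 at 474 g.
Next best is GPS-RTK module + soil-moisture probe + gimbal camera + thermal camera at 335 (470 g) — short by 1.

336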